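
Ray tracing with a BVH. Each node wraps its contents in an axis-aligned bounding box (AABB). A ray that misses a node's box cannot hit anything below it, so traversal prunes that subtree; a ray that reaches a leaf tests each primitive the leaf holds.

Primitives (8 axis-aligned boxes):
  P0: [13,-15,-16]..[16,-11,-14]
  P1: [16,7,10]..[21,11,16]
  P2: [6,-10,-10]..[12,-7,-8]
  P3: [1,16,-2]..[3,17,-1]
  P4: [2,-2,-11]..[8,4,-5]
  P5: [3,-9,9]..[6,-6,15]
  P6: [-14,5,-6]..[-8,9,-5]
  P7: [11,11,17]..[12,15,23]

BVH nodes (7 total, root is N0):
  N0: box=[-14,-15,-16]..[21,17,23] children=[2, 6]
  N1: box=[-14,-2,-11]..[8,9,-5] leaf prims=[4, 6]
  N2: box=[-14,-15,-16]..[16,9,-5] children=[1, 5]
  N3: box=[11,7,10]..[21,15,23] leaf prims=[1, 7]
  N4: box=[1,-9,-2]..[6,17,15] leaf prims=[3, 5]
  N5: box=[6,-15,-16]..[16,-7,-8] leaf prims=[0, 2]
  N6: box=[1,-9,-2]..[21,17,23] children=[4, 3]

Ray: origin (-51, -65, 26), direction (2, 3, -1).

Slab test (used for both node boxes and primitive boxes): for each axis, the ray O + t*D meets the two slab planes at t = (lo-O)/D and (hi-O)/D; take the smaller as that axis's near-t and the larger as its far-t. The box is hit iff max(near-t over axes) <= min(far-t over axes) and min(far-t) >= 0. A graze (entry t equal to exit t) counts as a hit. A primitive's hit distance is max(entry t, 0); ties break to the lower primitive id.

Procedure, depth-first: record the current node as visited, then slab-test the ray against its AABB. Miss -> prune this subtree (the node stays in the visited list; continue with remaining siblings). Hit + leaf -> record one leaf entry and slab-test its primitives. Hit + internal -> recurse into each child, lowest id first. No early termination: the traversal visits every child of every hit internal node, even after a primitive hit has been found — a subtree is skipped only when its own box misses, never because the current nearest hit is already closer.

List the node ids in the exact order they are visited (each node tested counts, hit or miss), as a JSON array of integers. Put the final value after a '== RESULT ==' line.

Traverse from the root:
N0 x:[37/2,36] y:[50/3,82/3] z:[3,42] -> hit [37/2,82/3], descend [2, 6]
  N2 x:[37/2,67/2] y:[50/3,74/3] z:[31,42] -> miss, prune
  N6 x:[26,36] y:[56/3,82/3] z:[3,28] -> hit [26,82/3], descend [3, 4]
    N3 x:[31,36] y:[24,80/3] z:[3,16] -> miss, prune
    N4 x:[26,57/2] y:[56/3,82/3] z:[11,28] -> hit [26,82/3] leaf, test {P3@t=27, P5(miss)}

Summary -> nodes [0, 2, 6, 3, 4]; box-tests=5; leaf-entries=1; first=P3

== RESULT ==
[0, 2, 6, 3, 4]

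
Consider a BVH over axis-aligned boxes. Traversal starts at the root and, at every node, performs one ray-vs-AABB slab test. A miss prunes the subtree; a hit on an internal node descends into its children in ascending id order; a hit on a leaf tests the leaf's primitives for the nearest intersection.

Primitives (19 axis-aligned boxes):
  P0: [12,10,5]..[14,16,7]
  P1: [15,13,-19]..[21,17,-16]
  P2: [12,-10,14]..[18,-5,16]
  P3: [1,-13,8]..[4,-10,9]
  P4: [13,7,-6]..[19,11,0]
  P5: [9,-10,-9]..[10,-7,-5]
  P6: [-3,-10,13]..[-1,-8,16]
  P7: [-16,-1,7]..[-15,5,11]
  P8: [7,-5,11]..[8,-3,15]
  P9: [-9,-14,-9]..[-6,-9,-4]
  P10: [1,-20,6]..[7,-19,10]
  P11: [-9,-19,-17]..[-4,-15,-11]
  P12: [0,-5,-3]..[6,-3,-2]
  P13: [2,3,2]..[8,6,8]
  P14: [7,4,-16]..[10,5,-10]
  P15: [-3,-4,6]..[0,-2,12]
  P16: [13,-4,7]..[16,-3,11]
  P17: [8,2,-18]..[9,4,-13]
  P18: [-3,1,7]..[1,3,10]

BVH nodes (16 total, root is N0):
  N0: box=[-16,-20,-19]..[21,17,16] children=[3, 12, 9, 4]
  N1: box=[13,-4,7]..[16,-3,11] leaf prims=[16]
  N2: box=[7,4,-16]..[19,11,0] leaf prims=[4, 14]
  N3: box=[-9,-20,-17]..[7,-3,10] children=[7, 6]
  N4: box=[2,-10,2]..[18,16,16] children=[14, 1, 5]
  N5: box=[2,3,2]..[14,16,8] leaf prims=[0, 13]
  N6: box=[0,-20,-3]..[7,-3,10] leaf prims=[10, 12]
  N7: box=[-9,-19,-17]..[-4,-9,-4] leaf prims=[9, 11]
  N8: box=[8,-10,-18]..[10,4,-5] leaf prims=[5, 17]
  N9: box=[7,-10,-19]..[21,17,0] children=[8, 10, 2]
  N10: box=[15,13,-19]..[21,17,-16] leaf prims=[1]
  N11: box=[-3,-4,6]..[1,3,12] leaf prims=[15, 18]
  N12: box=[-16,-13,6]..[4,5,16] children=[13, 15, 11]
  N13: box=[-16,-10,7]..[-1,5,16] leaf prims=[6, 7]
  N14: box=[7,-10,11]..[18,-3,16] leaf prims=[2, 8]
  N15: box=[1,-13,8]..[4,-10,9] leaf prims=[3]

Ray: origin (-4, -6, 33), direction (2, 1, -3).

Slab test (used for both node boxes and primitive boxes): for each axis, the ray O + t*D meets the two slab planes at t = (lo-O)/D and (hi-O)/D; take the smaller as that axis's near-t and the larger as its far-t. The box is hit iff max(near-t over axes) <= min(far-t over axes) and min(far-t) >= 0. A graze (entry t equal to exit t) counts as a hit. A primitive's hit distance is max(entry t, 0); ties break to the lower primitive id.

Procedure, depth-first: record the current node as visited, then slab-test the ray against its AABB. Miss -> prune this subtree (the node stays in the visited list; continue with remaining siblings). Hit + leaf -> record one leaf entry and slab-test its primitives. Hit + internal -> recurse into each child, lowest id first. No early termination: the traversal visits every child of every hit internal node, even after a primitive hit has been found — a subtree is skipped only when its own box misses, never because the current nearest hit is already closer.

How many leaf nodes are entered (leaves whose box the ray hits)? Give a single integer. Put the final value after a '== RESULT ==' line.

Walk:
N0 x:[-6,25/2] y:[-14,23] z:[17/3,52/3] -> hit [17/3,25/2], descend [3, 4, 9, 12]
  N3 x:[-5/2,11/2] y:[-14,3] z:[23/3,50/3] -> miss, prune
  N4 x:[3,11] y:[-4,22] z:[17/3,31/3] -> hit [17/3,31/3], descend [1, 5, 14]
    N1 x:[17/2,10] y:[2,3] z:[22/3,26/3] -> miss, prune
    N5 x:[3,9] y:[9,22] z:[25/3,31/3] -> hit [9,9] leaf, test {P0(miss), P13(miss)}
    N14 x:[11/2,11] y:[-4,3] z:[17/3,22/3] -> miss, prune
  N9 x:[11/2,25/2] y:[-4,23] z:[11,52/3] -> hit [11,25/2], descend [2, 8, 10]
    N2 x:[11/2,23/2] y:[10,17] z:[11,49/3] -> hit [11,23/2] leaf, test {P4(miss), P14(miss)}
    N8 x:[6,7] y:[-4,10] z:[38/3,17] -> miss, prune
    N10 x:[19/2,25/2] y:[19,23] z:[49/3,52/3] -> miss, prune
  N12 x:[-6,4] y:[-7,11] z:[17/3,9] -> miss, prune

11 AABB tests over nodes [0, 3, 4, 1, 5, 14, 9, 2, 8, 10, 12]; 2 leaves entered; closest miss.

== RESULT ==
2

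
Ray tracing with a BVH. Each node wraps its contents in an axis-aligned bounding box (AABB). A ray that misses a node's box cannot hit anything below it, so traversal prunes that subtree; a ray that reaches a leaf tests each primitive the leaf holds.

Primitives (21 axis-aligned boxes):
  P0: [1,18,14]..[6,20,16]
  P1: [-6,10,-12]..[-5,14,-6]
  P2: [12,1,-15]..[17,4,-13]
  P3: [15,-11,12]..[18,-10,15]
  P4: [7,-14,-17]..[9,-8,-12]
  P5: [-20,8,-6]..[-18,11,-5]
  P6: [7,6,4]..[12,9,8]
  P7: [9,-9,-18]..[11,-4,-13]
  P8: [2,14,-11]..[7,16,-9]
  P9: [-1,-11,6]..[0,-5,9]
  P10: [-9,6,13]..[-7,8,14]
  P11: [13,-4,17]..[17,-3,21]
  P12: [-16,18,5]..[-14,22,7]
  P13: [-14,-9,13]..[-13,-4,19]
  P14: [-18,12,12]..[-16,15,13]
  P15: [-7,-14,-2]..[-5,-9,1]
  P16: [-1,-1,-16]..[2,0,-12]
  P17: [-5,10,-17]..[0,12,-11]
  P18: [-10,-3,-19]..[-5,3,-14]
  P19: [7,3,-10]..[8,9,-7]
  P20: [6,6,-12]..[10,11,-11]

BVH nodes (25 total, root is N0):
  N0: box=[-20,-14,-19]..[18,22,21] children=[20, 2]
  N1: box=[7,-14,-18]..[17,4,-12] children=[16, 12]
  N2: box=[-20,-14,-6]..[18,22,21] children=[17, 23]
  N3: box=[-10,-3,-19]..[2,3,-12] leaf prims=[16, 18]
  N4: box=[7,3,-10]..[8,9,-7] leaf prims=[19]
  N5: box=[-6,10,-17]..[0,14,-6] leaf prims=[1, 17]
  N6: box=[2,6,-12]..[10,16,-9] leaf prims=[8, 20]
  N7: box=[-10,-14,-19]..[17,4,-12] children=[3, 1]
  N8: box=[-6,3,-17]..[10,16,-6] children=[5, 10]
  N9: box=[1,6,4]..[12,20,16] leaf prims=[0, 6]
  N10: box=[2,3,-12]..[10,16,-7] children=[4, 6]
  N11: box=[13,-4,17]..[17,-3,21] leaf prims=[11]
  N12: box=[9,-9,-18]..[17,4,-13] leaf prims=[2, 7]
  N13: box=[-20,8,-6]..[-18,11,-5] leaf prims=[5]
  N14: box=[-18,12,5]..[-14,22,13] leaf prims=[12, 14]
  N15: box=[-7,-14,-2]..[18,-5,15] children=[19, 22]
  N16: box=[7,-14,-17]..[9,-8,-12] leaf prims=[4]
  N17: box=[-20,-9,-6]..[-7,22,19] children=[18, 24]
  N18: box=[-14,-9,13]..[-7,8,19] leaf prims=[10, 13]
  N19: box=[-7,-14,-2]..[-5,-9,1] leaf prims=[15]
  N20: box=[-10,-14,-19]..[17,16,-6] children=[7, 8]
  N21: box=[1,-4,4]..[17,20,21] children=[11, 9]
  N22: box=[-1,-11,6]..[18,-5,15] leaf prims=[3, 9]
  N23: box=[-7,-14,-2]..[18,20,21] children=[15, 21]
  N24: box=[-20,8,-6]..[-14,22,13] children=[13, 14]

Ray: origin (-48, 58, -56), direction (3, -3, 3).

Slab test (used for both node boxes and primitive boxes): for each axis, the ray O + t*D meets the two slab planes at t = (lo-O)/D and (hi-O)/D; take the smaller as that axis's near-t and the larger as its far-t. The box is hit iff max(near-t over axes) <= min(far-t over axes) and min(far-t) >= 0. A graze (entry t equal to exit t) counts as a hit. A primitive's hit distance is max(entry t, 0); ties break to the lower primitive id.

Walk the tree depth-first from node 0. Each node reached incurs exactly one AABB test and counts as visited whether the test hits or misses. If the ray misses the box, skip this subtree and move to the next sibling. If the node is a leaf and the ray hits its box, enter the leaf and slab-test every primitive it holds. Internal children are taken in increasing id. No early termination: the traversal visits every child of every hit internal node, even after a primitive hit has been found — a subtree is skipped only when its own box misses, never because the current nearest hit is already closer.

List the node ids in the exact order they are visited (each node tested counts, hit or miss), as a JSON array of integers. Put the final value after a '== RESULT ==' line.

Traverse from the root:
N0 x:[28/3,22] y:[12,24] z:[37/3,77/3] -> hit [37/3,22], descend [2, 20]
  N2 x:[28/3,22] y:[12,24] z:[50/3,77/3] -> hit [50/3,22], descend [17, 23]
    N17 x:[28/3,41/3] y:[12,67/3] z:[50/3,25] -> miss, prune
    N23 x:[41/3,22] y:[38/3,24] z:[18,77/3] -> hit [18,22], descend [15, 21]
      N15 x:[41/3,22] y:[21,24] z:[18,71/3] -> hit [21,22], descend [19, 22]
        N19 x:[41/3,43/3] y:[67/3,24] z:[18,19] -> miss, prune
        N22 x:[47/3,22] y:[21,23] z:[62/3,71/3] -> hit [21,22] leaf, test {P3(miss), P9(miss)}
      N21 x:[49/3,65/3] y:[38/3,62/3] z:[20,77/3] -> hit [20,62/3], descend [9, 11]
        N9 x:[49/3,20] y:[38/3,52/3] z:[20,24] -> miss, prune
        N11 x:[61/3,65/3] y:[61/3,62/3] z:[73/3,77/3] -> miss, prune
  N20 x:[38/3,65/3] y:[14,24] z:[37/3,50/3] -> hit [14,50/3], descend [7, 8]
    N7 x:[38/3,65/3] y:[18,24] z:[37/3,44/3] -> miss, prune
    N8 x:[14,58/3] y:[14,55/3] z:[13,50/3] -> hit [14,50/3], descend [5, 10]
      N5 x:[14,16] y:[44/3,16] z:[13,50/3] -> hit [44/3,16] leaf, test {P1(miss), P17(miss)}
      N10 x:[50/3,58/3] y:[14,55/3] z:[44/3,49/3] -> miss, prune

Summary -> nodes [0, 2, 17, 23, 15, 19, 22, 21, 9, 11, 20, 7, 8, 5, 10]; box-tests=15; leaf-entries=2; first=miss

== RESULT ==
[0, 2, 17, 23, 15, 19, 22, 21, 9, 11, 20, 7, 8, 5, 10]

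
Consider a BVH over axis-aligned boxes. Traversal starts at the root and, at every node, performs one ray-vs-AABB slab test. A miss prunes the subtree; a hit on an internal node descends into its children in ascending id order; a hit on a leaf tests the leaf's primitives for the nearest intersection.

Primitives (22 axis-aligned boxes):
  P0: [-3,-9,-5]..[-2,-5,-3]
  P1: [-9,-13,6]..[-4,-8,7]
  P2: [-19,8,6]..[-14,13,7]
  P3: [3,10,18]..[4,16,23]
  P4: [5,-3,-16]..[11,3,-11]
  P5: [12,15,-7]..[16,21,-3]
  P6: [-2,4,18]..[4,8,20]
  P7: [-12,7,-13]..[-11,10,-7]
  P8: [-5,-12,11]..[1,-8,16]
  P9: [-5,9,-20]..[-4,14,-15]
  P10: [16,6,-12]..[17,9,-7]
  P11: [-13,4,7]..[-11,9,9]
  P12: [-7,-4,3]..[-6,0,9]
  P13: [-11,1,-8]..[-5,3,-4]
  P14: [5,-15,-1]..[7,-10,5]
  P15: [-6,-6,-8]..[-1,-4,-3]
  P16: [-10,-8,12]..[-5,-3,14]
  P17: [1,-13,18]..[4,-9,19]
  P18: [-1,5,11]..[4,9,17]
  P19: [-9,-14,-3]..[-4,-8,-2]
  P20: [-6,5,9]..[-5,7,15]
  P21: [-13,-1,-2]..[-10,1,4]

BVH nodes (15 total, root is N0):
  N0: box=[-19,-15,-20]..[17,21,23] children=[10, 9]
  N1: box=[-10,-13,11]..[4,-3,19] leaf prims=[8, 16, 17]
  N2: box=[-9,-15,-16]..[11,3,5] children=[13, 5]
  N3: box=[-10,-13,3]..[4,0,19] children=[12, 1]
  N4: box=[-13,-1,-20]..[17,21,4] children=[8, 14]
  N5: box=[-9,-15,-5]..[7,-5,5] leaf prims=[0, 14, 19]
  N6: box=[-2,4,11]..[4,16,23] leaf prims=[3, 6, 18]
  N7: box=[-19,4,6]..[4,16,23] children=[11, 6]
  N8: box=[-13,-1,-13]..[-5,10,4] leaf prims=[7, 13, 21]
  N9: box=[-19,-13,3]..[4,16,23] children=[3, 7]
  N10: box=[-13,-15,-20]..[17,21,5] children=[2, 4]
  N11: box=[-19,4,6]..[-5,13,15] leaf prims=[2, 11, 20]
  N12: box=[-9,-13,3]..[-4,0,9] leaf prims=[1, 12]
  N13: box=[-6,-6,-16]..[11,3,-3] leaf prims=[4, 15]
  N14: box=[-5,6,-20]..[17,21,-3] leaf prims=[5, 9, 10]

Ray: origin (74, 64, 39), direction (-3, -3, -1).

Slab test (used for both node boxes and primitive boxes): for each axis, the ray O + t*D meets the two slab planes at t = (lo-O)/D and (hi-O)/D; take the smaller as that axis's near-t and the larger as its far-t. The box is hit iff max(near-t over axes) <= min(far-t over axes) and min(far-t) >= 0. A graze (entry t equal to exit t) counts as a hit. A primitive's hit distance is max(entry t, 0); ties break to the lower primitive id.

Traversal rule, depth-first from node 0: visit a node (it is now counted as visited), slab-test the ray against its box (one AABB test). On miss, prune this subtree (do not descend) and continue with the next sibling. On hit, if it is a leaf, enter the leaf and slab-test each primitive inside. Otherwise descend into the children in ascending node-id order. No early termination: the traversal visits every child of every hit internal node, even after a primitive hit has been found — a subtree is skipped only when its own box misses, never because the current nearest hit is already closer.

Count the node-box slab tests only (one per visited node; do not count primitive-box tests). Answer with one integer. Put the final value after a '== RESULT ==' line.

Traverse from the root:
N0 x:[19,31] y:[43/3,79/3] z:[16,59] -> hit [19,79/3], descend [9, 10]
  N9 x:[70/3,31] y:[16,77/3] z:[16,36] -> hit [70/3,77/3], descend [3, 7]
    N3 x:[70/3,28] y:[64/3,77/3] z:[20,36] -> hit [70/3,77/3], descend [1, 12]
      N1 x:[70/3,28] y:[67/3,77/3] z:[20,28] -> hit [70/3,77/3] leaf, test {P8@t=73/3, P16(miss), P17(miss)}
      N12 x:[26,83/3] y:[64/3,77/3] z:[30,36] -> miss, prune
    N7 x:[70/3,31] y:[16,20] z:[16,33] -> miss, prune
  N10 x:[19,29] y:[43/3,79/3] z:[34,59] -> miss, prune

order=[0, 9, 3, 1, 12, 7, 10]  |boxes|=7  |leaves|=1  hit=P8

== RESULT ==
7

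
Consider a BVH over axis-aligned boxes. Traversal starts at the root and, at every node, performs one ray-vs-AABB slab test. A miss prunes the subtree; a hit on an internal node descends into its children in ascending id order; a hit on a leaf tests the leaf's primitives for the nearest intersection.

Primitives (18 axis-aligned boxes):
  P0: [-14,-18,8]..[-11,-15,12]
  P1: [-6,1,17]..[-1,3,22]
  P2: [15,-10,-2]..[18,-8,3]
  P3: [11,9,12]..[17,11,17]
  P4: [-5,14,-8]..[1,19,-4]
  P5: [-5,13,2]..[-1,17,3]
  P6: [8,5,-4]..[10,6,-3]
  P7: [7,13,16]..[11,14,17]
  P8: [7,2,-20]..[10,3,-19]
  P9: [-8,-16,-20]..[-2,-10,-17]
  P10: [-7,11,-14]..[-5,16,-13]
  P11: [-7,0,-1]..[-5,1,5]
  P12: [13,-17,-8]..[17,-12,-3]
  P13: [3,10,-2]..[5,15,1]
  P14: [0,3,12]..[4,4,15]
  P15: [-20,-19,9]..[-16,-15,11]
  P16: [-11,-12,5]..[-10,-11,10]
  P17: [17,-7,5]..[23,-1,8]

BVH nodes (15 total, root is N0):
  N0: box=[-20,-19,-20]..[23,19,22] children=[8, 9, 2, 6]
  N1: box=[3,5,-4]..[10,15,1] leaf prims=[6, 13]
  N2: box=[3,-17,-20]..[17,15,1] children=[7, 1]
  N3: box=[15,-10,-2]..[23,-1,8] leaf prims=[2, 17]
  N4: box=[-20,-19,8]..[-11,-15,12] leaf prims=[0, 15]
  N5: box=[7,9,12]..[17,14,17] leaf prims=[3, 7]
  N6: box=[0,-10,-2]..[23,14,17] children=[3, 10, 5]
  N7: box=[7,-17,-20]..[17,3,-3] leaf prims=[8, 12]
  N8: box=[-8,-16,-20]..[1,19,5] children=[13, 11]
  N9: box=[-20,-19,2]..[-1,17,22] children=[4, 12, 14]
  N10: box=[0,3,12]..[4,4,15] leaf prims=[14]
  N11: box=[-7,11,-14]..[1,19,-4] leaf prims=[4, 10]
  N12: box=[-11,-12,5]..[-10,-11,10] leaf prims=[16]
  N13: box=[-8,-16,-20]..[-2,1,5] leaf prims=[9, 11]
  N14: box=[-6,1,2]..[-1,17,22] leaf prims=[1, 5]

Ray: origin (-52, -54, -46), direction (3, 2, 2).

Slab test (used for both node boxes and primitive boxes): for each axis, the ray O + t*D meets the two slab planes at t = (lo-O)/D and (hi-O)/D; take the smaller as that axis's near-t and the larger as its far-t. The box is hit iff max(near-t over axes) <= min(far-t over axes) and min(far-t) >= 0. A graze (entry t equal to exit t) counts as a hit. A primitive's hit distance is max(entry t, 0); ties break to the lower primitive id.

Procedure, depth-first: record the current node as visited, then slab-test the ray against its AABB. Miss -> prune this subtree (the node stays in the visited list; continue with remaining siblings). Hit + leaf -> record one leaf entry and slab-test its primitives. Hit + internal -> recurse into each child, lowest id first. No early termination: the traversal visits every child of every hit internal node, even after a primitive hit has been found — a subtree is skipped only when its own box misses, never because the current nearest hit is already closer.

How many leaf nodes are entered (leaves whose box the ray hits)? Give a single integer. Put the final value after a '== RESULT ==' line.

Traverse from the root:
N0 x:[32/3,25] y:[35/2,73/2] z:[13,34] -> hit [35/2,25], descend [2, 6, 8, 9]
  N2 x:[55/3,23] y:[37/2,69/2] z:[13,47/2] -> hit [37/2,23], descend [1, 7]
    N1 x:[55/3,62/3] y:[59/2,69/2] z:[21,47/2] -> miss, prune
    N7 x:[59/3,23] y:[37/2,57/2] z:[13,43/2] -> hit [59/3,43/2] leaf, test {P8(miss), P12(miss)}
  N6 x:[52/3,25] y:[22,34] z:[22,63/2] -> hit [22,25], descend [3, 5, 10]
    N3 x:[67/3,25] y:[22,53/2] z:[22,27] -> hit [67/3,25] leaf, test {P2@t=67/3, P17(miss)}
    N5 x:[59/3,23] y:[63/2,34] z:[29,63/2] -> miss, prune
    N10 x:[52/3,56/3] y:[57/2,29] z:[29,61/2] -> miss, prune
  N8 x:[44/3,53/3] y:[19,73/2] z:[13,51/2] -> miss, prune
  N9 x:[32/3,17] y:[35/2,71/2] z:[24,34] -> miss, prune

Visited [0, 2, 1, 7, 6, 3, 5, 10, 8, 9]. Tests: 10 box, 2 leaf. Nearest: P2.

== RESULT ==
2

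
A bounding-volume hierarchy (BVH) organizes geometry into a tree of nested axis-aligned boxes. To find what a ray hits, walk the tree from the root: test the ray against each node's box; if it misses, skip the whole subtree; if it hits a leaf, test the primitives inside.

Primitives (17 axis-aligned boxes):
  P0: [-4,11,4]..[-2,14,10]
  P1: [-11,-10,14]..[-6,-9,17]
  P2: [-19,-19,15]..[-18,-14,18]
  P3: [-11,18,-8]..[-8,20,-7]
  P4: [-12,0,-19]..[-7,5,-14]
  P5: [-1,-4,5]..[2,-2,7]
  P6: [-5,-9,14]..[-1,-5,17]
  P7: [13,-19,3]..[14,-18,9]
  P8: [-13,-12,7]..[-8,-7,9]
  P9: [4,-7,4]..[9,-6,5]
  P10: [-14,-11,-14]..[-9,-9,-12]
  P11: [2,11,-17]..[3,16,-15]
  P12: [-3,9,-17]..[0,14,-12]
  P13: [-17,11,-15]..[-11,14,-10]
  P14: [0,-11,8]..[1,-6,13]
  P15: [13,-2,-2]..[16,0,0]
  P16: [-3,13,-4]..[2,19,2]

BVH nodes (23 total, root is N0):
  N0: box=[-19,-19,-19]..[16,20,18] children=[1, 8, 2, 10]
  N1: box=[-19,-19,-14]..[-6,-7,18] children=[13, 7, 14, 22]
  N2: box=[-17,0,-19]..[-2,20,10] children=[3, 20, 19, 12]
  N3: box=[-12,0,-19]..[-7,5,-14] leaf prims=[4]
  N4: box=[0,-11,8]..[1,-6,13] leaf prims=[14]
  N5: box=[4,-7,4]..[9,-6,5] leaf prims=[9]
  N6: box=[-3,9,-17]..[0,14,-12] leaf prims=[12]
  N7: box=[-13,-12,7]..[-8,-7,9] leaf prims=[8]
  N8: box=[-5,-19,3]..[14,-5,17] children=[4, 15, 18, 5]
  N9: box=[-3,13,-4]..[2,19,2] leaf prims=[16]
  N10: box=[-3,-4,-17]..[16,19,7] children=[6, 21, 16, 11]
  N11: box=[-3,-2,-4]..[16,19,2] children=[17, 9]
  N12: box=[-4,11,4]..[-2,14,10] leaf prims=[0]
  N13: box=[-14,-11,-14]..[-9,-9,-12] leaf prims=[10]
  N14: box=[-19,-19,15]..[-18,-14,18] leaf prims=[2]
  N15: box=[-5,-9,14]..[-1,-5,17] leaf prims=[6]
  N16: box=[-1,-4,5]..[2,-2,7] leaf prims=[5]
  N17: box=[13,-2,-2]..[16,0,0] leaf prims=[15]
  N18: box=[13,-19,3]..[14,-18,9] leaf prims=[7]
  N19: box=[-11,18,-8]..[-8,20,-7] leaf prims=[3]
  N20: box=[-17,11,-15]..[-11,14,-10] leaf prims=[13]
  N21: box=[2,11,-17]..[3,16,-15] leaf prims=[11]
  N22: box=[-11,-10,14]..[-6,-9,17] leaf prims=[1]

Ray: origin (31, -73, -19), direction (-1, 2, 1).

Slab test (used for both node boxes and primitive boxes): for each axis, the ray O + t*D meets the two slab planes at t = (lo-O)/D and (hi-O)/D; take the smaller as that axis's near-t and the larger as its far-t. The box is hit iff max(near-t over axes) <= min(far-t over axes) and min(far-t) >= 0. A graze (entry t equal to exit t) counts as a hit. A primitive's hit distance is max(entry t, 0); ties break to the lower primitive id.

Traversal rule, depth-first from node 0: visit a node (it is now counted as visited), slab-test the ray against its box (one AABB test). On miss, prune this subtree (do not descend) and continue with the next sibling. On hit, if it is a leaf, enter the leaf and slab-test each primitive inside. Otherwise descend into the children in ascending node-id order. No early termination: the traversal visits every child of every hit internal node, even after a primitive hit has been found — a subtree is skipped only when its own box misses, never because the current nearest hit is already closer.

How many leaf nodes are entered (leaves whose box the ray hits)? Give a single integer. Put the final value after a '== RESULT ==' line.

Trace the traversal:
N0 x:[15,50] y:[27,93/2] z:[0,37] -> hit [27,37], descend [1, 2, 8, 10]
  N1 x:[37,50] y:[27,33] z:[5,37] -> miss, prune
  N2 x:[33,48] y:[73/2,93/2] z:[0,29] -> miss, prune
  N8 x:[17,36] y:[27,34] z:[22,36] -> hit [27,34], descend [4, 5, 15, 18]
    N4 x:[30,31] y:[31,67/2] z:[27,32] -> hit [31,31] leaf, test {P14@t=31}
    N5 x:[22,27] y:[33,67/2] z:[23,24] -> miss, prune
    N15 x:[32,36] y:[32,34] z:[33,36] -> hit [33,34] leaf, test {P6@t=33}
    N18 x:[17,18] y:[27,55/2] z:[22,28] -> miss, prune
  N10 x:[15,34] y:[69/2,46] z:[2,26] -> miss, prune

order=[0, 1, 2, 8, 4, 5, 15, 18, 10]  |boxes|=9  |leaves|=2  hit=P14

== RESULT ==
2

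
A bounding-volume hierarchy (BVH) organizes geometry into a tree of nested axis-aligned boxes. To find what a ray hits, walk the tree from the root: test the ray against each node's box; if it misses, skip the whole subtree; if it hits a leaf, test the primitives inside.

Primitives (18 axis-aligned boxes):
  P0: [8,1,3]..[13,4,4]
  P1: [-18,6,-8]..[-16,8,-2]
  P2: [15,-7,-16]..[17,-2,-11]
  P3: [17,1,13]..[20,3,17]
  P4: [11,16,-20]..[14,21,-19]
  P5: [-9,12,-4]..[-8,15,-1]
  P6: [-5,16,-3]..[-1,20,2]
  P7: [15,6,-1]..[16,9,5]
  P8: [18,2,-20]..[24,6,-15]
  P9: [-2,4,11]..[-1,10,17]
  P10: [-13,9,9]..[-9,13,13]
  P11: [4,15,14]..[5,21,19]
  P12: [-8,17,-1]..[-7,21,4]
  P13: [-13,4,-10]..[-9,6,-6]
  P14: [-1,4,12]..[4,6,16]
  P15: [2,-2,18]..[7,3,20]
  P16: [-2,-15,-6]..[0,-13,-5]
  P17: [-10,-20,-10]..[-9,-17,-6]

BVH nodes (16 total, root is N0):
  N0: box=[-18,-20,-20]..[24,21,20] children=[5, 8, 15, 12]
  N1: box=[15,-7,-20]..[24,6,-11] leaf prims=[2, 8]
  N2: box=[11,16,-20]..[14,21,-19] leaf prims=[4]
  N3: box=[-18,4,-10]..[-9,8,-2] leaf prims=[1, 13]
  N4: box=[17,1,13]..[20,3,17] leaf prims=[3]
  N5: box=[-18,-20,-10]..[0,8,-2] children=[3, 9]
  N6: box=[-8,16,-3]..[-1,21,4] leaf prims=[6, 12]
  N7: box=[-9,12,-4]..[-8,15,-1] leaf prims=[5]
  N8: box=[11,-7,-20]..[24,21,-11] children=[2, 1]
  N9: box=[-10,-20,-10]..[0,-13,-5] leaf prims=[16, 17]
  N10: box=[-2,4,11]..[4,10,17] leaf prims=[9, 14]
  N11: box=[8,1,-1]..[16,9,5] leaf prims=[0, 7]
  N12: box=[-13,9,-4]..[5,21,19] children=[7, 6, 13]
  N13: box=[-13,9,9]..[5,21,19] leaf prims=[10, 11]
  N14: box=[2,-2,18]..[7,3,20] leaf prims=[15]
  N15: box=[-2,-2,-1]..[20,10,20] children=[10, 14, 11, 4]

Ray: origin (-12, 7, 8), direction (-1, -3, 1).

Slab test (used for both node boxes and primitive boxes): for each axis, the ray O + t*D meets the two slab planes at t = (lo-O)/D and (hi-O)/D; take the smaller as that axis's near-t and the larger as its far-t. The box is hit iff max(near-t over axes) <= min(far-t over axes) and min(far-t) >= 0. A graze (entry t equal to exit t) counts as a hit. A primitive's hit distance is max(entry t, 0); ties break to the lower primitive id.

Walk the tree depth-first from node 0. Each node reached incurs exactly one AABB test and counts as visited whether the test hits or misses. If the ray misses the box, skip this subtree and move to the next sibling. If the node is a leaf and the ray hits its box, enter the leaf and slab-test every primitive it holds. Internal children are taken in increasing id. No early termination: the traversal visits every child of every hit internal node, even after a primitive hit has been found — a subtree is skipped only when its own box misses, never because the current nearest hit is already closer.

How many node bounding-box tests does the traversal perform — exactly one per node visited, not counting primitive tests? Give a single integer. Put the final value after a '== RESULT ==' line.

Trace the traversal:
N0 x:[-36,6] y:[-14/3,9] z:[-28,12] -> hit [-14/3,6], descend [5, 8, 12, 15]
  N5 x:[-12,6] y:[-1/3,9] z:[-18,-10] -> miss, prune
  N8 x:[-36,-23] y:[-14/3,14/3] z:[-28,-19] -> miss, prune
  N12 x:[-17,1] y:[-14/3,-2/3] z:[-12,11] -> miss, prune
  N15 x:[-32,-10] y:[-1,3] z:[-9,12] -> miss, prune

Visited [0, 5, 8, 12, 15]. Tests: 5 box, 0 leaf. Nearest: miss.

== RESULT ==
5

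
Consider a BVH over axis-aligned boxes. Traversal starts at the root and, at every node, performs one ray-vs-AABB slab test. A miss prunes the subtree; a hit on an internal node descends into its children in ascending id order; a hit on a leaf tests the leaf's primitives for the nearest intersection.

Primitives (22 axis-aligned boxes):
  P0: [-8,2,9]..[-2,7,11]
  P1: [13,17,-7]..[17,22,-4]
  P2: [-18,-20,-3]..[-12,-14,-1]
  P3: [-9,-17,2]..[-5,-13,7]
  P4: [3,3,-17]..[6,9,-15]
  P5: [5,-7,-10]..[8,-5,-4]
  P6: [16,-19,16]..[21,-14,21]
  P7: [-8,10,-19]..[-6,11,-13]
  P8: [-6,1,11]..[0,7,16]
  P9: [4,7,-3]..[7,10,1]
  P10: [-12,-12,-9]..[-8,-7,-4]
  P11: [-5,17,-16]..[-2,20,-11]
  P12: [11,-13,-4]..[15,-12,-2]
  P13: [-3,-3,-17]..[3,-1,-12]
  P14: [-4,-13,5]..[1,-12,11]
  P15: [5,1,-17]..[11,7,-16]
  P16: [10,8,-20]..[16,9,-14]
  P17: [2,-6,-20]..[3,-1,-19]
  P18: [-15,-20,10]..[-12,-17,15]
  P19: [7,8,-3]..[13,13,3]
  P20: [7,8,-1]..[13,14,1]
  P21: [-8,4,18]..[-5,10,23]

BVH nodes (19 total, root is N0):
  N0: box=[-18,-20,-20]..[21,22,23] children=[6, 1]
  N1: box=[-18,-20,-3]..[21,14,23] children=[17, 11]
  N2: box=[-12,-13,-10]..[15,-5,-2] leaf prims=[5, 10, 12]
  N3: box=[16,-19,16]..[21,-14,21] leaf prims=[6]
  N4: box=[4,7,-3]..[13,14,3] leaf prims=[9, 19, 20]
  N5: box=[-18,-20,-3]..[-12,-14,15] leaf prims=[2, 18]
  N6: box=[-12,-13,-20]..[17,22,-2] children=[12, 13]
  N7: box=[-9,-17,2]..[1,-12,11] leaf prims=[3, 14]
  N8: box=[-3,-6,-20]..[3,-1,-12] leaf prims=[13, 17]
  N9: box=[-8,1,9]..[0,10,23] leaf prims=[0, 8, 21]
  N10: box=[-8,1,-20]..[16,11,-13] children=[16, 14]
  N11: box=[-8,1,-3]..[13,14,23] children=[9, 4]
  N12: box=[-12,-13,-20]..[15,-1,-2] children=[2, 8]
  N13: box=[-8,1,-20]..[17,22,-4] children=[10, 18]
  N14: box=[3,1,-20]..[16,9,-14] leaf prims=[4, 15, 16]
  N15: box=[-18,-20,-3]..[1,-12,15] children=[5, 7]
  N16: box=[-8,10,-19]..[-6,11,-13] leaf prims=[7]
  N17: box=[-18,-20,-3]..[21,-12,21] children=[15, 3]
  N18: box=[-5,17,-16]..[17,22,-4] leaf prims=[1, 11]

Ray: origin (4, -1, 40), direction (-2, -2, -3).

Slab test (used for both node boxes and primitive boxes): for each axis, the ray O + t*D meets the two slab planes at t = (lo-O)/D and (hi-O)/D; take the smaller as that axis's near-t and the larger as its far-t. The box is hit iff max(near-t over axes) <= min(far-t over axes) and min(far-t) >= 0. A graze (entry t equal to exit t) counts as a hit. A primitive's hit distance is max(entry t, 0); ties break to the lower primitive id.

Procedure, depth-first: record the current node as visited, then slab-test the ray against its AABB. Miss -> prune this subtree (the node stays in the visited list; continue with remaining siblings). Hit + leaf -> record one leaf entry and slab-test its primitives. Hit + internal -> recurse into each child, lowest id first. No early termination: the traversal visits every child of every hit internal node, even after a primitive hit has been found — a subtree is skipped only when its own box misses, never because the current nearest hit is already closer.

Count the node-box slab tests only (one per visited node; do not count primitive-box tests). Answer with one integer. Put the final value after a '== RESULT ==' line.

Traverse from the root:
N0 x:[-17/2,11] y:[-23/2,19/2] z:[17/3,20] -> hit [17/3,19/2], descend [1, 6]
  N1 x:[-17/2,11] y:[-15/2,19/2] z:[17/3,43/3] -> hit [17/3,19/2], descend [11, 17]
    N11 x:[-9/2,6] y:[-15/2,-1] z:[17/3,43/3] -> miss, prune
    N17 x:[-17/2,11] y:[11/2,19/2] z:[19/3,43/3] -> hit [19/3,19/2], descend [3, 15]
      N3 x:[-17/2,-6] y:[13/2,9] z:[19/3,8] -> miss, prune
      N15 x:[3/2,11] y:[11/2,19/2] z:[25/3,43/3] -> hit [25/3,19/2], descend [5, 7]
        N5 x:[8,11] y:[13/2,19/2] z:[25/3,43/3] -> hit [25/3,19/2] leaf, test {P2(miss), P18@t=25/3}
        N7 x:[3/2,13/2] y:[11/2,8] z:[29/3,38/3] -> miss, prune
  N6 x:[-13/2,8] y:[-23/2,6] z:[14,20] -> miss, prune

Visited [0, 1, 11, 17, 3, 15, 5, 7, 6]. Tests: 9 box, 1 leaf. Nearest: P18.

== RESULT ==
9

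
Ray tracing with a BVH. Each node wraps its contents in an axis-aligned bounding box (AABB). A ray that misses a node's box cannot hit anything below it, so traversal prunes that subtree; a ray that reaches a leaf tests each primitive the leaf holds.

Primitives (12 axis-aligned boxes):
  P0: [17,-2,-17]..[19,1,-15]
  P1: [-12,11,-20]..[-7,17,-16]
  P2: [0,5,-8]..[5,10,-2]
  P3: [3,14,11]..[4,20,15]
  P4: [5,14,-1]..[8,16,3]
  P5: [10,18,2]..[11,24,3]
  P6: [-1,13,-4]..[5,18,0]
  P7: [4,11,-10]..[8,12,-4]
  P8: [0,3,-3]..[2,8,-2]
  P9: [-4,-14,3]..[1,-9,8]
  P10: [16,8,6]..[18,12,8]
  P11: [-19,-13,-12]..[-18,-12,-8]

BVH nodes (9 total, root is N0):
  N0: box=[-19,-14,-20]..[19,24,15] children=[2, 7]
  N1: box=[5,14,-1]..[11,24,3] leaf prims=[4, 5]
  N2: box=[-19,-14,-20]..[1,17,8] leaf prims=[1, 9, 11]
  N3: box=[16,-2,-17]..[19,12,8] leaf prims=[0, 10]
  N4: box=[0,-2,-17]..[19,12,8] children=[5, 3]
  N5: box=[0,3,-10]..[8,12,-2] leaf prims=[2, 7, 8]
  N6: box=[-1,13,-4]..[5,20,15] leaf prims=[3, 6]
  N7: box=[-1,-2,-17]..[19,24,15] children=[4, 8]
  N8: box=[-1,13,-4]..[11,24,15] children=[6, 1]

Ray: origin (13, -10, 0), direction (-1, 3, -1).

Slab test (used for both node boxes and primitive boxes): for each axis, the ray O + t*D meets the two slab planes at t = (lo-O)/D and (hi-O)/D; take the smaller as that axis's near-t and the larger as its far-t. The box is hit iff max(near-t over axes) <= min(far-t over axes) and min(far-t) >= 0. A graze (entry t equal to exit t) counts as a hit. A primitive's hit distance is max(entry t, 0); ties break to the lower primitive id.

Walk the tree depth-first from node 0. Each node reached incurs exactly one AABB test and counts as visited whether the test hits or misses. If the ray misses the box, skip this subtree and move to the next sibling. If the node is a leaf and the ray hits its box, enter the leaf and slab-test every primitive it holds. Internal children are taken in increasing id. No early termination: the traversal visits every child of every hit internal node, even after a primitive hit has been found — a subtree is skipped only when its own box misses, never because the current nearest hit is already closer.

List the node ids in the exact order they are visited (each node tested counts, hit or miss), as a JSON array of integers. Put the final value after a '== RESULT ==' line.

Trace the traversal:
N0 x:[-6,32] y:[-4/3,34/3] z:[-15,20] -> hit [-4/3,34/3], descend [2, 7]
  N2 x:[12,32] y:[-4/3,9] z:[-8,20] -> miss, prune
  N7 x:[-6,14] y:[8/3,34/3] z:[-15,17] -> hit [8/3,34/3], descend [4, 8]
    N4 x:[-6,13] y:[8/3,22/3] z:[-8,17] -> hit [8/3,22/3], descend [3, 5]
      N3 x:[-6,-3] y:[8/3,22/3] z:[-8,17] -> miss, prune
      N5 x:[5,13] y:[13/3,22/3] z:[2,10] -> hit [5,22/3] leaf, test {P2(miss), P7@t=7, P8(miss)}
    N8 x:[2,14] y:[23/3,34/3] z:[-15,4] -> miss, prune

7 AABB tests over nodes [0, 2, 7, 4, 3, 5, 8]; 1 leaf entered; closest P7.

== RESULT ==
[0, 2, 7, 4, 3, 5, 8]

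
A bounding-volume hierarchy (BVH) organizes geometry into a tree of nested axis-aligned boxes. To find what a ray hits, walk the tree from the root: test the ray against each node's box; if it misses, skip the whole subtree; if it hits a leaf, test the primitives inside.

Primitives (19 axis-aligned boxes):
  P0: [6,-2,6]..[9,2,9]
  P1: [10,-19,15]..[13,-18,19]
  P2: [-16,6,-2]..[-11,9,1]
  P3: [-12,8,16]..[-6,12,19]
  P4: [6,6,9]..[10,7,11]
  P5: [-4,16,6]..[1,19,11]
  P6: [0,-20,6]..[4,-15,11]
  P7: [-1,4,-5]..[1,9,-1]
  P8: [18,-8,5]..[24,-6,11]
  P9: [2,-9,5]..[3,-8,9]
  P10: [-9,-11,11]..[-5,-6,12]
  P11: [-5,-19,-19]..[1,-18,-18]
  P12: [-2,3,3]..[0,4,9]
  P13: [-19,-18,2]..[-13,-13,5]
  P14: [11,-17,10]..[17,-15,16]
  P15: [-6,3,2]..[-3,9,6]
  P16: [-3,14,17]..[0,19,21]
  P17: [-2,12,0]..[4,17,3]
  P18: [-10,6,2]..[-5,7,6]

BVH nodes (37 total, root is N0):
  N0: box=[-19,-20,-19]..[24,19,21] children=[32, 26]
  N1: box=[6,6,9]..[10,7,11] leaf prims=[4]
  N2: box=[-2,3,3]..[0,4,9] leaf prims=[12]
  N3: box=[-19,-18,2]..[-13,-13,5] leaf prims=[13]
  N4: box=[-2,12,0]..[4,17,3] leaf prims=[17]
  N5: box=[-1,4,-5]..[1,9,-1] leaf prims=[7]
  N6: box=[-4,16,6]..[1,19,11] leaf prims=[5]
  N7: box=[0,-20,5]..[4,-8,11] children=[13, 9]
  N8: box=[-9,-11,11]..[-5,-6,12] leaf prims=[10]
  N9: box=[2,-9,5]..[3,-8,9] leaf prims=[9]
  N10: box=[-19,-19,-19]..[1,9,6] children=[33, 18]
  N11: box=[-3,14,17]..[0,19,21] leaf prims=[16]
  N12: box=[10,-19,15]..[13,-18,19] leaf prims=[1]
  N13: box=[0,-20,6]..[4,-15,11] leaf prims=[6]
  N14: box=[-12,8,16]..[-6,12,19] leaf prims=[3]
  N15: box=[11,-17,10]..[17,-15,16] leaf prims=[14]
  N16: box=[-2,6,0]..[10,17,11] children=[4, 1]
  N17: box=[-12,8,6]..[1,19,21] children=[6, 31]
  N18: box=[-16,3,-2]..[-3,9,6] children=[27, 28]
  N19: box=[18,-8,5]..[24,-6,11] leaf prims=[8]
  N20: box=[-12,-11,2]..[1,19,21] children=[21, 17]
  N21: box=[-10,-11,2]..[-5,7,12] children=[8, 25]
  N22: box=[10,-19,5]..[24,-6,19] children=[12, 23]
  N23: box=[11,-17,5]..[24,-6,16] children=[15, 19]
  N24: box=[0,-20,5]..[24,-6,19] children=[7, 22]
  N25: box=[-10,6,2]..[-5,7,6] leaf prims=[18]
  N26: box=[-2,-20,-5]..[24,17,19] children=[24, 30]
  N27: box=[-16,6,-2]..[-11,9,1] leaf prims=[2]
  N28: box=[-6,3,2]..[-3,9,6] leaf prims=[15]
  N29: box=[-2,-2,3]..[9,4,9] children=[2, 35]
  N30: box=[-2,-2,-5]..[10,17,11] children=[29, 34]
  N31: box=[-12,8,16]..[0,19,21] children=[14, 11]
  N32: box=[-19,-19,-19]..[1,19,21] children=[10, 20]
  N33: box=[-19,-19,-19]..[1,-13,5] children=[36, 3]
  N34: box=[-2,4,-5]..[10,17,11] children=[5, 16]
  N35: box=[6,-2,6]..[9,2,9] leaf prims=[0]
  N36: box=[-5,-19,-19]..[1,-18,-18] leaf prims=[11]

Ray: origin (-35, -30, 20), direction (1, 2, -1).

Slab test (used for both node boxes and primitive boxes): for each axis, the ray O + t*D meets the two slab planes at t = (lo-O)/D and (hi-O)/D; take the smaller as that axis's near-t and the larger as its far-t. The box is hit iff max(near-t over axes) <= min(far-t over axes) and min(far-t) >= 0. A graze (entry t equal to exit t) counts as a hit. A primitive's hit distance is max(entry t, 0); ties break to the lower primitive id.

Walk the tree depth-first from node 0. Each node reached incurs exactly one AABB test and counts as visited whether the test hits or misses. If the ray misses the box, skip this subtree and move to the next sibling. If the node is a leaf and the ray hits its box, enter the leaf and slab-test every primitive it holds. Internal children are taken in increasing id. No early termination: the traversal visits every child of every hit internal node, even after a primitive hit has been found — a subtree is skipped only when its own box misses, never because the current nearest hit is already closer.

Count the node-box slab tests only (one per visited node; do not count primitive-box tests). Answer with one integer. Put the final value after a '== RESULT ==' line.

Trace the traversal:
N0 x:[16,59] y:[5,49/2] z:[-1,39] -> hit [16,49/2], descend [26, 32]
  N26 x:[33,59] y:[5,47/2] z:[1,25] -> miss, prune
  N32 x:[16,36] y:[11/2,49/2] z:[-1,39] -> hit [16,49/2], descend [10, 20]
    N10 x:[16,36] y:[11/2,39/2] z:[14,39] -> hit [16,39/2], descend [18, 33]
      N18 x:[19,32] y:[33/2,39/2] z:[14,22] -> hit [19,39/2], descend [27, 28]
        N27 x:[19,24] y:[18,39/2] z:[19,22] -> hit [19,39/2] leaf, test {P2@t=19}
        N28 x:[29,32] y:[33/2,39/2] z:[14,18] -> miss, prune
      N33 x:[16,36] y:[11/2,17/2] z:[15,39] -> miss, prune
    N20 x:[23,36] y:[19/2,49/2] z:[-1,18] -> miss, prune

Summary -> nodes [0, 26, 32, 10, 18, 27, 28, 33, 20]; box-tests=9; leaf-entries=1; first=P2

== RESULT ==
9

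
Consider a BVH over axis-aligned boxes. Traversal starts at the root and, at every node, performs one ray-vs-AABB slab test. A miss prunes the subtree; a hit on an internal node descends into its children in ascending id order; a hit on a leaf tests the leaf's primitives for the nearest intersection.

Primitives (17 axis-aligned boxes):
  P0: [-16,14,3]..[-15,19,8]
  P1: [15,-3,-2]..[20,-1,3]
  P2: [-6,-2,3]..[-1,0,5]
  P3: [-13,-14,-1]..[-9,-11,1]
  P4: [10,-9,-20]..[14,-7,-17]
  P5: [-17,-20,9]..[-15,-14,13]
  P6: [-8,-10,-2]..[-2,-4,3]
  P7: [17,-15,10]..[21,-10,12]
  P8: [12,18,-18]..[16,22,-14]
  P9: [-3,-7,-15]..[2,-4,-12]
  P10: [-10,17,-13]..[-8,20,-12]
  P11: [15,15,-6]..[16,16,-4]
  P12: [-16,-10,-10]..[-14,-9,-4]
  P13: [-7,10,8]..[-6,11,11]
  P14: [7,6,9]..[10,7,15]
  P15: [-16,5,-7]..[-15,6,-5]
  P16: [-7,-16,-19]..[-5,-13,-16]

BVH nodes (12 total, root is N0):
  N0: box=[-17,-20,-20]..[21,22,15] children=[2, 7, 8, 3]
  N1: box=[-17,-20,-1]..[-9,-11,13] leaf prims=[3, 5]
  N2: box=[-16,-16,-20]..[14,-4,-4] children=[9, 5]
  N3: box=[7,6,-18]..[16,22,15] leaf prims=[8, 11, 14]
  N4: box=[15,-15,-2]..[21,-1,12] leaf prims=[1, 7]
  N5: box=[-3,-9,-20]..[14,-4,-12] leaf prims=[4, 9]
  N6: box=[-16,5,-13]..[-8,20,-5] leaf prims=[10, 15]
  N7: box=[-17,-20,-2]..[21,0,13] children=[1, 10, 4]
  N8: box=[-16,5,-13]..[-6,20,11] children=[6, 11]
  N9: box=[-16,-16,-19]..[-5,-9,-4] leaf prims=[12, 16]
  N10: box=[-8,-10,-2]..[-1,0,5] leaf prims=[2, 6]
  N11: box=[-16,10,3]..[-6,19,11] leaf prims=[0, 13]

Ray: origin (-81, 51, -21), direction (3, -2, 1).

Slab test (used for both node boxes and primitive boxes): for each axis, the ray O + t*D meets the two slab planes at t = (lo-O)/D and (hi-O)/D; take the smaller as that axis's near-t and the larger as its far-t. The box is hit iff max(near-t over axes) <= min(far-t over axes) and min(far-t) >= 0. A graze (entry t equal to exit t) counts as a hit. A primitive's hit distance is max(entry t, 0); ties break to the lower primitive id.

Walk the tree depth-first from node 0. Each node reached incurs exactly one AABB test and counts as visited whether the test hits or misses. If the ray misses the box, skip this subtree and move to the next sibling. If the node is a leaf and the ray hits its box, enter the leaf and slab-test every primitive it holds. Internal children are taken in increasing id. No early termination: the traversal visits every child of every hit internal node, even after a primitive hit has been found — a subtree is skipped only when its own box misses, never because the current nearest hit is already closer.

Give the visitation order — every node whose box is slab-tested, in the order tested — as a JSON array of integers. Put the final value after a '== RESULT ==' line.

Traverse from the root:
N0 x:[64/3,34] y:[29/2,71/2] z:[1,36] -> hit [64/3,34], descend [2, 3, 7, 8]
  N2 x:[65/3,95/3] y:[55/2,67/2] z:[1,17] -> miss, prune
  N3 x:[88/3,97/3] y:[29/2,45/2] z:[3,36] -> miss, prune
  N7 x:[64/3,34] y:[51/2,71/2] z:[19,34] -> hit [51/2,34], descend [1, 4, 10]
    N1 x:[64/3,24] y:[31,71/2] z:[20,34] -> miss, prune
    N4 x:[32,34] y:[26,33] z:[19,33] -> hit [32,33] leaf, test {P1(miss), P7@t=98/3}
    N10 x:[73/3,80/3] y:[51/2,61/2] z:[19,26] -> hit [51/2,26] leaf, test {P2@t=51/2, P6(miss)}
  N8 x:[65/3,25] y:[31/2,23] z:[8,32] -> hit [65/3,23], descend [6, 11]
    N6 x:[65/3,73/3] y:[31/2,23] z:[8,16] -> miss, prune
    N11 x:[65/3,25] y:[16,41/2] z:[24,32] -> miss, prune

10 AABB tests over nodes [0, 2, 3, 7, 1, 4, 10, 8, 6, 11]; 2 leaves entered; closest P2.

== RESULT ==
[0, 2, 3, 7, 1, 4, 10, 8, 6, 11]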